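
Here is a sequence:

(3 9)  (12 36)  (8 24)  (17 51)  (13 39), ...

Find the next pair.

(22 66)

First value: alternating steps +9, −4, +9, −4, …; 3, 12, 8, 17, 13 → 22.
Second value goes 9, 36, 24, 51, 39 → 66 (always 3 × the first value).
So the next pair is (22 66).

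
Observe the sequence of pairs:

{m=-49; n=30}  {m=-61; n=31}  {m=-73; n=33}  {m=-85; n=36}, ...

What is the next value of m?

-97

M — −12 each step: -49, -61, -73, -85 → -97.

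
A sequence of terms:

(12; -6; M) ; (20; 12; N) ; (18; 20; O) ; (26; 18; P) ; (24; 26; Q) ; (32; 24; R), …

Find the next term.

For the first coordinate, alternating steps +8, −2, +8, −2, …: 12, 20, 18, 26, 24, 32 → 30.
Second coordinate: always the previous value of the first coordinate; -6, 12, 20, 18, 26, 24 → 32.
Letter goes M, N, O, P, Q, R → S (letters move forward 1 place in the alphabet).
Combining the parts gives (30; 32; S).

(30; 32; S)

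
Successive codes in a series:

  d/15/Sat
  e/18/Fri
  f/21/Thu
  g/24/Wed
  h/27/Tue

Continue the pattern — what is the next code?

Letter: letters move forward 1 place in the alphabet; d, e, f, g, h → i.
Second component goes 15, 18, 21, 24, 27 → 30 (+3 each step).
Day — runs backward through the weekdays Mon→Sun: Sat, Fri, Thu, Wed, Tue → Mon.
Combining the parts gives i/30/Mon.

i/30/Mon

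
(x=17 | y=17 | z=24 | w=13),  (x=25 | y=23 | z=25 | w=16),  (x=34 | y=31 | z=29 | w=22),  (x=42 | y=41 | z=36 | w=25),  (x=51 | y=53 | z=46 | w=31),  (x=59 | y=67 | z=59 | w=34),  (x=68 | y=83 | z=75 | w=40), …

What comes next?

X: alternating steps +8, +9, +8, +9, …; 17, 25, 34, 42, 51, 59, 68 → 76.
Y — differences are 6, 8, 10, … (increasing by 2 each time): 17, 23, 31, 41, 53, 67, 83 → 101.
For the z, differences are 1, 4, 7, … (increasing by 3 each time): 24, 25, 29, 36, 46, 59, 75 → 94.
W: 13, 16, 22, 25, 31, 34, 40 → 43 (alternating steps +3, +6, +3, +6, …).
So the next 4-tuple is (x=76 | y=101 | z=94 | w=43).

(x=76 | y=101 | z=94 | w=43)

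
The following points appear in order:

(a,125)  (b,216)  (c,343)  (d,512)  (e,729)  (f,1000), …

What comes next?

Letter — letters move forward 1 place in the alphabet: a, b, c, d, e, f → g.
Second component — perfect cubes: 5³, 6³, 7³, …: 125, 216, 343, 512, 729, 1000 → 1331.
Putting it together: (g,1331).

(g,1331)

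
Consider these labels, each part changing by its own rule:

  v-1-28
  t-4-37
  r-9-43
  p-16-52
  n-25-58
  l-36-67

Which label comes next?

Letter: letters move back 2 places in the alphabet, so v, t, r, p, n, l → j.
Second component: 1, 4, 9, 16, 25, 36 → 49 (perfect squares: 1², 2², 3², …).
Third component goes 28, 37, 43, 52, 58, 67 → 73 (alternating steps +9, +6, +9, +6, …).
Putting it together: j-49-73.

j-49-73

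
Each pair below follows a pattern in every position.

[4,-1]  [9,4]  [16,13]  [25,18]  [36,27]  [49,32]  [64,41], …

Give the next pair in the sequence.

[81,46]

First component goes 4, 9, 16, 25, 36, 49, 64 → 81 (perfect squares: 2², 3², 4², …).
Second component: -1, 4, 13, 18, 27, 32, 41 → 46 (alternating steps +5, +9, +5, +9, …).
Combining the parts gives [81,46].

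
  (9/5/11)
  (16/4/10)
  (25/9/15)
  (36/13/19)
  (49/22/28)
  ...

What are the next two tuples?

First coordinate: perfect squares: 3², 4², 5², …; 9, 16, 25, 36, 49 → 64 → 81.
Second coordinate: each term is the sum of the two before it; 5, 4, 9, 13, 22 → 35 → 57.
Third coordinate goes 11, 10, 15, 19, 28 → 41 → 63 (always 6 more than the second coordinate).
Putting the parts together: (64/35/41) and then (81/57/63).

(64/35/41), (81/57/63)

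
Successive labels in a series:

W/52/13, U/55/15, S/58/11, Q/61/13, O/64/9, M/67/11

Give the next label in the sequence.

K/70/7

Letter: letters move back 2 places in the alphabet; W, U, S, Q, O, M → K.
Second component goes 52, 55, 58, 61, 64, 67 → 70 (+3 each step).
Third component: alternating steps +2, −4, +2, −4, …; 13, 15, 11, 13, 9, 11 → 7.
Combining the parts gives K/70/7.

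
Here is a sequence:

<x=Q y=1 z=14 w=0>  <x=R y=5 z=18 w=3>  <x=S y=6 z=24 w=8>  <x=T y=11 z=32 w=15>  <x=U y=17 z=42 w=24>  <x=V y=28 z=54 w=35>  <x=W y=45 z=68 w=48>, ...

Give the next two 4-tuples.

<x=X y=73 z=84 w=63>, <x=Y y=118 z=102 w=80>

X: letters move forward 1 place in the alphabet; Q, R, S, T, U, V, W → X → Y.
Y goes 1, 5, 6, 11, 17, 28, 45 → 73 → 118 (each term is the sum of the two before it).
Z — differences are 4, 6, 8, … (increasing by 2 each time): 14, 18, 24, 32, 42, 54, 68 → 84 → 102.
W goes 0, 3, 8, 15, 24, 35, 48 → 63 → 80 (differences are 3, 5, 7, … (increasing by 2 each time)).
Putting the parts together: <x=X y=73 z=84 w=63> and then <x=Y y=118 z=102 w=80>.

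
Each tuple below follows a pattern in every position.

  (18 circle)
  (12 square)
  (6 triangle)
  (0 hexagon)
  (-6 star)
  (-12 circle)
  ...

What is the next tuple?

(-18 square)

First entry — −6 each step: 18, 12, 6, 0, -6, -12 → -18.
For the shape, repeats circle → square → triangle → hexagon → star: circle, square, triangle, hexagon, star, circle → square.
Combining the parts gives (-18 square).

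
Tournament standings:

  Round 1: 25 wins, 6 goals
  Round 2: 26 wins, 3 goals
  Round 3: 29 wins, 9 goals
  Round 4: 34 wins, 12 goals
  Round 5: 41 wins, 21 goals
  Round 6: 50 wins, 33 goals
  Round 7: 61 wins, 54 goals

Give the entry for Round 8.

Wins — differences are 1, 3, 5, … (increasing by 2 each time): 25, 26, 29, 34, 41, 50, 61 → 74.
For the goals, each term is the sum of the two before it: 6, 3, 9, 12, 21, 33, 54 → 87.
Putting it together: 74 wins, 87 goals.

74 wins, 87 goals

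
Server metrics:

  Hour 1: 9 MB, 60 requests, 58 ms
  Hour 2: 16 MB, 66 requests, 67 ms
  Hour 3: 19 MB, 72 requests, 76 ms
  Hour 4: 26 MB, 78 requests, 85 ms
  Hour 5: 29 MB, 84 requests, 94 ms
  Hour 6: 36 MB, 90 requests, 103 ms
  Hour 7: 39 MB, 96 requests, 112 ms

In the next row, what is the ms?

121

Ms goes 58, 67, 76, 85, 94, 103, 112 → 121 (+9 each step).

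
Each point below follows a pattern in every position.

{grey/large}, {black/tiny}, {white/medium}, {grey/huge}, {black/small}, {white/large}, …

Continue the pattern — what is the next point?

{grey/tiny}

Shade: repeats grey → black → white, so grey, black, white, grey, black, white → grey.
For the size, repeats large → tiny → medium → huge → small: large, tiny, medium, huge, small, large → tiny.
So the next point is {grey/tiny}.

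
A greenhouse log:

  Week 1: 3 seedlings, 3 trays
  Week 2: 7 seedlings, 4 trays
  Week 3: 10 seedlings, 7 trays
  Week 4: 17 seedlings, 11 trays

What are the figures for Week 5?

Seedlings: 3, 7, 10, 17 → 27 (each term is the sum of the two before it).
Trays goes 3, 4, 7, 11 → 18 (each term is the sum of the two before it).
So the next line is 27 seedlings, 18 trays.

27 seedlings, 18 trays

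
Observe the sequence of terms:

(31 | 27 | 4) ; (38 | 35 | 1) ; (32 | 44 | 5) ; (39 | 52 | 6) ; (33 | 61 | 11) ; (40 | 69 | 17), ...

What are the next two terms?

First value — alternating steps +7, −6, +7, −6, …: 31, 38, 32, 39, 33, 40 → 34 → 41.
Second value — alternating steps +8, +9, +8, +9, …: 27, 35, 44, 52, 61, 69 → 78 → 86.
Third value: 4, 1, 5, 6, 11, 17 → 28 → 45 (each term is the sum of the two before it).
So the next two terms are (34 | 78 | 28) and (41 | 86 | 45).

(34 | 78 | 28), (41 | 86 | 45)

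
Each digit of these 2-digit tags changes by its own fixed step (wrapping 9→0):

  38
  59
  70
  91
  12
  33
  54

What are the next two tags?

First digit goes 3, 5, 7, 9, 1, 3, 5 → 7 → 9 (+2 each step, mod 10).
Second digit: +1 each step, mod 10; 8, 9, 0, 1, 2, 3, 4 → 5 → 6.
Putting the parts together: 75 and then 96.

75, 96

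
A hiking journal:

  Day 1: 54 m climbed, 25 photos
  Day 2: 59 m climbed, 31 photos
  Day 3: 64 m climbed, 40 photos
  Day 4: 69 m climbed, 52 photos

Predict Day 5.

M climbed: 54, 59, 64, 69 → 74 (+5 each step).
Photos: differences are 6, 9, 12, … (increasing by 3 each time), so 25, 31, 40, 52 → 67.
Putting it together: 74 m climbed, 67 photos.

74 m climbed, 67 photos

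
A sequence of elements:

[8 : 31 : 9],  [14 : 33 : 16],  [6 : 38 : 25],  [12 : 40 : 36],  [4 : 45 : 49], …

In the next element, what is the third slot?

For the third slot, perfect squares: 3², 4², 5², …: 9, 16, 25, 36, 49 → 64.

64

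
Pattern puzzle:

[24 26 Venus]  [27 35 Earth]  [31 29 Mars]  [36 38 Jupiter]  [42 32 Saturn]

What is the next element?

First component: differences are 3, 4, 5, … (increasing by 1 each time), so 24, 27, 31, 36, 42 → 49.
Second component goes 26, 35, 29, 38, 32 → 41 (alternating steps +9, −6, +9, −6, …).
Planet: Venus, Earth, Mars, Jupiter, Saturn → Uranus (runs through the planets Mercury→Neptune).
Combining the parts gives [49 41 Uranus].

[49 41 Uranus]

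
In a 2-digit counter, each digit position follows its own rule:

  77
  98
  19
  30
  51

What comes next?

72

First digit goes 7, 9, 1, 3, 5 → 7 (+2 each step, mod 10).
For the second digit, +1 each step, mod 10: 7, 8, 9, 0, 1 → 2.
So the next code is 72.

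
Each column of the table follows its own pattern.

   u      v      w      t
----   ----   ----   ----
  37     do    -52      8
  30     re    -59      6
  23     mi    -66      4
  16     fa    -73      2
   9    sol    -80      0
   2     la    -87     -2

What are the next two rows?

-5  ti  -94  -4; -12  do  -101  -6

Column u: −7 each step, so 37, 30, 23, 16, 9, 2 → -5 → -12.
Column v goes do, re, mi, fa, sol, la → ti → do (runs through the solfège scale do→ti).
Column w: −7 each step; -52, -59, -66, -73, -80, -87 → -94 → -101.
For the column t, −2 each step: 8, 6, 4, 2, 0, -2 → -4 → -6.
So the next two rows are -5  ti  -94  -4 and -12  do  -101  -6.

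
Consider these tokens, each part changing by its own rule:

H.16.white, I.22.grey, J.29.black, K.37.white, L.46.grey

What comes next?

M.56.black

Letter: letters move forward 1 place in the alphabet, so H, I, J, K, L → M.
Second component goes 16, 22, 29, 37, 46 → 56 (differences are 6, 7, 8, … (increasing by 1 each time)).
Shade: white, grey, black, white, grey → black (repeats white → grey → black).
So the next token is M.56.black.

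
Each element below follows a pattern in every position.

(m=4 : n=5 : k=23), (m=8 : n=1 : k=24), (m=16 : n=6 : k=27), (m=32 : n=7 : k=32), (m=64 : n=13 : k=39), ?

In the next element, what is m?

128

M: ×2 each step; 4, 8, 16, 32, 64 → 128.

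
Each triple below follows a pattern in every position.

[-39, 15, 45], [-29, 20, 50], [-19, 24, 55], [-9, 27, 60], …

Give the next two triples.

First component: +10 each step; -39, -29, -19, -9 → 1 → 11.
Second component: differences are 5, 4, 3, … (decreasing by 1 each time); 15, 20, 24, 27 → 29 → 30.
Third component: +5 each step; 45, 50, 55, 60 → 65 → 70.
So the next two triples are [1, 29, 65] and [11, 30, 70].

[1, 29, 65], [11, 30, 70]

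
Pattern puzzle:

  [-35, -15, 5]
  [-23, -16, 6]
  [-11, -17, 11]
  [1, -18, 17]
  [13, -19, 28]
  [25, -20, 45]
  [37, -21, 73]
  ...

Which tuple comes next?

First slot: +12 each step; -35, -23, -11, 1, 13, 25, 37 → 49.
Second slot: −1 each step, so -15, -16, -17, -18, -19, -20, -21 → -22.
Third slot — each term is the sum of the two before it: 5, 6, 11, 17, 28, 45, 73 → 118.
Putting it together: [49, -22, 118].

[49, -22, 118]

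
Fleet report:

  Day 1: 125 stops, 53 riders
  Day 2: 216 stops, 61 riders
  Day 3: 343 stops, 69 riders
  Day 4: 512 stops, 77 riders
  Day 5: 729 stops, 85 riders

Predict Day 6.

1000 stops, 93 riders

Stops goes 125, 216, 343, 512, 729 → 1000 (perfect cubes: 5³, 6³, 7³, …).
Riders goes 53, 61, 69, 77, 85 → 93 (+8 each step).
Putting it together: 1000 stops, 93 riders.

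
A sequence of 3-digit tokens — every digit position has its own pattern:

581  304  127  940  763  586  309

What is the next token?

122

For the first digit, −2 each step, mod 10: 5, 3, 1, 9, 7, 5, 3 → 1.
Second digit — +2 each step, mod 10: 8, 0, 2, 4, 6, 8, 0 → 2.
For the third digit, +3 each step, mod 10: 1, 4, 7, 0, 3, 6, 9 → 2.
Putting it together: 122.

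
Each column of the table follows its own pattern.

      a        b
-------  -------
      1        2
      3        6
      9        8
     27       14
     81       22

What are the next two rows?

Column a: ×3 each step; 1, 3, 9, 27, 81 → 243 → 729.
Column b: 2, 6, 8, 14, 22 → 36 → 58 (each term is the sum of the two before it).
So the next two rows are 243  36 and 729  58.

243  36; 729  58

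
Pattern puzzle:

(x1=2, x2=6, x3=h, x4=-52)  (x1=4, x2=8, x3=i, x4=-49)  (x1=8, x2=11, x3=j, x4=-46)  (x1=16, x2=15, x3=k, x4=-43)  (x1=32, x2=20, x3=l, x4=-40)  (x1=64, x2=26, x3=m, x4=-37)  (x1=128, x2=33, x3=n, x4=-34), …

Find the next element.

(x1=256, x2=41, x3=o, x4=-31)

X1: ×2 each step, so 2, 4, 8, 16, 32, 64, 128 → 256.
For the x2, differences are 2, 3, 4, … (increasing by 1 each time): 6, 8, 11, 15, 20, 26, 33 → 41.
For the x3, letters move forward 1 place in the alphabet: h, i, j, k, l, m, n → o.
X4: +3 each step; -52, -49, -46, -43, -40, -37, -34 → -31.
Putting it together: (x1=256, x2=41, x3=o, x4=-31).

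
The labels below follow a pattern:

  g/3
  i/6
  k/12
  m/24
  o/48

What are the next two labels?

Letter — letters move forward 2 places in the alphabet: g, i, k, m, o → q → s.
Second component — ×2 each step: 3, 6, 12, 24, 48 → 96 → 192.
So the next two labels are q/96 and s/192.

q/96, s/192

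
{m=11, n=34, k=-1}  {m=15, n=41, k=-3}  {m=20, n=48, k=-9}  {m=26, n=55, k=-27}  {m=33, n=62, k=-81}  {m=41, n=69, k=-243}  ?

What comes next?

{m=50, n=76, k=-729}

M: 11, 15, 20, 26, 33, 41 → 50 (differences are 4, 5, 6, … (increasing by 1 each time)).
N — +7 each step: 34, 41, 48, 55, 62, 69 → 76.
K: ×3 each step; -1, -3, -9, -27, -81, -243 → -729.
Combining the parts gives {m=50, n=76, k=-729}.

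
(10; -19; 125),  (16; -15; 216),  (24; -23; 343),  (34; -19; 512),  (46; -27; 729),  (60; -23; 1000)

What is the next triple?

(76; -31; 1331)

First slot: 10, 16, 24, 34, 46, 60 → 76 (differences are 6, 8, 10, … (increasing by 2 each time)).
Second slot: -19, -15, -23, -19, -27, -23 → -31 (alternating steps +4, −8, +4, −8, …).
Third slot goes 125, 216, 343, 512, 729, 1000 → 1331 (perfect cubes: 5³, 6³, 7³, …).
So the next triple is (76; -31; 1331).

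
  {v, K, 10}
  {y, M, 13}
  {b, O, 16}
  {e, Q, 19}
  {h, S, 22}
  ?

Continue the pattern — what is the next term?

{k, U, 25}

First letter goes v, y, b, e, h → k (letters move forward 3 places in the alphabet, wrapping Z→A).
Second letter: K, M, O, Q, S → U (letters move forward 2 places in the alphabet).
For the third part, +3 each step: 10, 13, 16, 19, 22 → 25.
Putting it together: {k, U, 25}.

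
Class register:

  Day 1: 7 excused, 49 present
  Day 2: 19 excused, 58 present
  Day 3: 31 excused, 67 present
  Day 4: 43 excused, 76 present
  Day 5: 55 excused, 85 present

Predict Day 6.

67 excused, 94 present

Excused goes 7, 19, 31, 43, 55 → 67 (+12 each step).
Present: +9 each step, so 49, 58, 67, 76, 85 → 94.
Combining the parts gives 67 excused, 94 present.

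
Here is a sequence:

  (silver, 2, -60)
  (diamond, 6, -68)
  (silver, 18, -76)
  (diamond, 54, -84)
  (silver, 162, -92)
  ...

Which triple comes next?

(diamond, 486, -100)

For the rank, alternates silver ↔ diamond: silver, diamond, silver, diamond, silver → diamond.
Second component: ×3 each step, so 2, 6, 18, 54, 162 → 486.
Third component: -60, -68, -76, -84, -92 → -100 (−8 each step).
So the next triple is (diamond, 486, -100).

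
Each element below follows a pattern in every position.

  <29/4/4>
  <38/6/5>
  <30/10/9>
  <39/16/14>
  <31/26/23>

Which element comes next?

First component — alternating steps +9, −8, +9, −8, …: 29, 38, 30, 39, 31 → 40.
Second component: each term is the sum of the two before it; 4, 6, 10, 16, 26 → 42.
Third component — each term is the sum of the two before it: 4, 5, 9, 14, 23 → 37.
Putting it together: <40/42/37>.

<40/42/37>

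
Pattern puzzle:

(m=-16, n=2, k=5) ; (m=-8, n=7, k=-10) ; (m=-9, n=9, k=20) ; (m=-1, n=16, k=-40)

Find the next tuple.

(m=-2, n=25, k=80)

M: -16, -8, -9, -1 → -2 (alternating steps +8, −1, +8, −1, …).
N goes 2, 7, 9, 16 → 25 (each term is the sum of the two before it).
For the k, ×(-2) each step: 5, -10, 20, -40 → 80.
Combining the parts gives (m=-2, n=25, k=80).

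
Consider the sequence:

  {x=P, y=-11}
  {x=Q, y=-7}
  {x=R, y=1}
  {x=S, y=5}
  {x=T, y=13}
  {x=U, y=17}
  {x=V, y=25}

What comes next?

X: letters move forward 1 place in the alphabet, so P, Q, R, S, T, U, V → W.
For the y, alternating steps +4, +8, +4, +8, …: -11, -7, 1, 5, 13, 17, 25 → 29.
Putting it together: {x=W, y=29}.

{x=W, y=29}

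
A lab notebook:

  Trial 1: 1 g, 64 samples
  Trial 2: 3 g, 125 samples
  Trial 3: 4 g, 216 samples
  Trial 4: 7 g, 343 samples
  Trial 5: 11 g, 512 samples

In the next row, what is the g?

G: each term is the sum of the two before it, so 1, 3, 4, 7, 11 → 18.
Samples: perfect cubes: 4³, 5³, 6³, …, so 64, 125, 216, 343, 512 → 729.

18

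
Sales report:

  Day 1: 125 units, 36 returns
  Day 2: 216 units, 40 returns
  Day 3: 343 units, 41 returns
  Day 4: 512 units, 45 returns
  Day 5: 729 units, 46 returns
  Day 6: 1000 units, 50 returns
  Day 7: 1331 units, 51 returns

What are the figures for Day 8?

Units: perfect cubes: 5³, 6³, 7³, …; 125, 216, 343, 512, 729, 1000, 1331 → 1728.
Returns: 36, 40, 41, 45, 46, 50, 51 → 55 (alternating steps +4, +1, +4, +1, …).
So the next record is 1728 units, 55 returns.

1728 units, 55 returns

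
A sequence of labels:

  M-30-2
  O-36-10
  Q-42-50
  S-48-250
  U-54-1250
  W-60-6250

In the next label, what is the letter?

Y

Letter: letters move forward 2 places in the alphabet, so M, O, Q, S, U, W → Y.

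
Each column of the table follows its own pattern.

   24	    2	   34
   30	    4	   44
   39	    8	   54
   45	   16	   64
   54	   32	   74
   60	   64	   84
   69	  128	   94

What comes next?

75  256  104

First component goes 24, 30, 39, 45, 54, 60, 69 → 75 (alternating steps +6, +9, +6, +9, …).
Second component: ×2 each step, so 2, 4, 8, 16, 32, 64, 128 → 256.
For the third component, +10 each step: 34, 44, 54, 64, 74, 84, 94 → 104.
Combining the parts gives 75  256  104.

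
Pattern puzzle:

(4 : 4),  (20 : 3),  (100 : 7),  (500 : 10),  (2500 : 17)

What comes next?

First value: 4, 20, 100, 500, 2500 → 12500 (×5 each step).
For the second value, each term is the sum of the two before it: 4, 3, 7, 10, 17 → 27.
Combining the parts gives (12500 : 27).

(12500 : 27)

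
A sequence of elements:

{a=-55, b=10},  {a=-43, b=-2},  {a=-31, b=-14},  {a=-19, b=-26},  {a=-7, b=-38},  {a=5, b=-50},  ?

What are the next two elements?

{a=17, b=-62}, {a=29, b=-74}

A — +12 each step: -55, -43, -31, -19, -7, 5 → 17 → 29.
For the b, together with the a always sums to -45: 10, -2, -14, -26, -38, -50 → -62 → -74.
So the next two elements are {a=17, b=-62} and {a=29, b=-74}.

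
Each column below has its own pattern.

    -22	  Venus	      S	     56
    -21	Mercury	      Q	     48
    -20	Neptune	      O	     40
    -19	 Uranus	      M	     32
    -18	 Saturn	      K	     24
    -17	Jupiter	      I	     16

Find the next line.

-16  Mars  G  8

First component — +1 each step: -22, -21, -20, -19, -18, -17 → -16.
Planet: Venus, Mercury, Neptune, Uranus, Saturn, Jupiter → Mars (runs backward through the planets Mercury→Neptune).
For the letter, letters move back 2 places in the alphabet: S, Q, O, M, K, I → G.
Fourth component goes 56, 48, 40, 32, 24, 16 → 8 (−8 each step).
So the next line is -16  Mars  G  8.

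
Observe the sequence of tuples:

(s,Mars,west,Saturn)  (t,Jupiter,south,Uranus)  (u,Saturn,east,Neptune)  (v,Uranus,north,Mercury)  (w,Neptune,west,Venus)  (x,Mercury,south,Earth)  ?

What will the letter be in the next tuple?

y

Letter goes s, t, u, v, w, x → y (letters move forward 1 place in the alphabet).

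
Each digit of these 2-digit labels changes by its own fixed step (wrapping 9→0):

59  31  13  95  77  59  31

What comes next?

13

First digit — −2 each step, mod 10: 5, 3, 1, 9, 7, 5, 3 → 1.
Second digit: 9, 1, 3, 5, 7, 9, 1 → 3 (+2 each step, mod 10).
Putting it together: 13.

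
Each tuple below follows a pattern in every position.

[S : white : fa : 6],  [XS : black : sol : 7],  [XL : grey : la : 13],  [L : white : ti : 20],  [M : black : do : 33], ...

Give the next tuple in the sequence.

Size: runs backward through clothing sizes XS→XL, so S, XS, XL, L, M → S.
Shade: repeats white → black → grey; white, black, grey, white, black → grey.
Note — runs through the solfège scale do→ti: fa, sol, la, ti, do → re.
Fourth slot: each term is the sum of the two before it; 6, 7, 13, 20, 33 → 53.
Combining the parts gives [S : grey : re : 53].

[S : grey : re : 53]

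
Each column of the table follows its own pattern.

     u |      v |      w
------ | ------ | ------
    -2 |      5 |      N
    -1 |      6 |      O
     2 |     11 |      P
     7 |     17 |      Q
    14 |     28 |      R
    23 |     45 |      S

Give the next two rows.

Column u — differences are 1, 3, 5, … (increasing by 2 each time): -2, -1, 2, 7, 14, 23 → 34 → 47.
Column v: each term is the sum of the two before it, so 5, 6, 11, 17, 28, 45 → 73 → 118.
Column w goes N, O, P, Q, R, S → T → U (letters move forward 1 place in the alphabet).
Putting the parts together: 34  73  T and then 47  118  U.

34  73  T; 47  118  U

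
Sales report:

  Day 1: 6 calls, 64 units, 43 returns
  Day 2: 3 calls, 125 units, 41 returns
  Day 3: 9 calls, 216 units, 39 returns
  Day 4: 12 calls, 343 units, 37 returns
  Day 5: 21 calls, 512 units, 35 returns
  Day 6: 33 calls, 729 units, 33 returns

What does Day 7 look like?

54 calls, 1000 units, 31 returns

Calls: each term is the sum of the two before it, so 6, 3, 9, 12, 21, 33 → 54.
Units goes 64, 125, 216, 343, 512, 729 → 1000 (perfect cubes: 4³, 5³, 6³, …).
Returns: 43, 41, 39, 37, 35, 33 → 31 (−2 each step).
So the next line is 54 calls, 1000 units, 31 returns.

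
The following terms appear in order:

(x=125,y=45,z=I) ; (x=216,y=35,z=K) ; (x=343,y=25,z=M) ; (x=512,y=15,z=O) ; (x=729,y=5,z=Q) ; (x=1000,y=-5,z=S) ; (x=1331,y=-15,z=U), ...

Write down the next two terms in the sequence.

X: 125, 216, 343, 512, 729, 1000, 1331 → 1728 → 2197 (perfect cubes: 5³, 6³, 7³, …).
Y: −10 each step; 45, 35, 25, 15, 5, -5, -15 → -25 → -35.
Z goes I, K, M, O, Q, S, U → W → Y (letters move forward 2 places in the alphabet).
Putting the parts together: (x=1728,y=-25,z=W) and then (x=2197,y=-35,z=Y).

(x=1728,y=-25,z=W), (x=2197,y=-35,z=Y)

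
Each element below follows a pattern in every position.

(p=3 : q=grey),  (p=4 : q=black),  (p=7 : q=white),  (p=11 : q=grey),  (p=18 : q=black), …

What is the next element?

P: each term is the sum of the two before it; 3, 4, 7, 11, 18 → 29.
Q: grey, black, white, grey, black → white (repeats grey → black → white).
Combining the parts gives (p=29 : q=white).

(p=29 : q=white)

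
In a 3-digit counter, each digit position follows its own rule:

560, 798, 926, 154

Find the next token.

First digit: +2 each step, mod 10; 5, 7, 9, 1 → 3.
Second digit: +3 each step, mod 10; 6, 9, 2, 5 → 8.
Third digit: −2 each step, mod 10, so 0, 8, 6, 4 → 2.
Combining the parts gives 382.

382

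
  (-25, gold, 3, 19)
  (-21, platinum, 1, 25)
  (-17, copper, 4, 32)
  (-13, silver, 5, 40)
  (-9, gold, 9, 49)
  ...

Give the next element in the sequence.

First entry goes -25, -21, -17, -13, -9 → -5 (+4 each step).
Metal goes gold, platinum, copper, silver, gold → platinum (repeats gold → platinum → copper → silver).
Third entry goes 3, 1, 4, 5, 9 → 14 (each term is the sum of the two before it).
Fourth entry: differences are 6, 7, 8, … (increasing by 1 each time), so 19, 25, 32, 40, 49 → 59.
Putting it together: (-5, platinum, 14, 59).

(-5, platinum, 14, 59)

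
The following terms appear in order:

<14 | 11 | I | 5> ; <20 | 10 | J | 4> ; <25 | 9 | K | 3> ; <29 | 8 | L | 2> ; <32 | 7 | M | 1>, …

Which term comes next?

First part: 14, 20, 25, 29, 32 → 34 (differences are 6, 5, 4, … (decreasing by 1 each time)).
Second part: −1 each step; 11, 10, 9, 8, 7 → 6.
Letter: I, J, K, L, M → N (letters move forward 1 place in the alphabet).
Fourth part — always 6 less than the second part: 5, 4, 3, 2, 1 → 0.
Putting it together: <34 | 6 | N | 0>.

<34 | 6 | N | 0>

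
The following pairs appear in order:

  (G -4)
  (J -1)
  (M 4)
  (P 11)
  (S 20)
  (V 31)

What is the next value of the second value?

44

Second value — differences are 3, 5, 7, … (increasing by 2 each time): -4, -1, 4, 11, 20, 31 → 44.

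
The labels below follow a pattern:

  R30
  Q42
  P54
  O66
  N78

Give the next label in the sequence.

Letter: letters move back 1 place in the alphabet, so R, Q, P, O, N → M.
Second component: +12 each step, so 30, 42, 54, 66, 78 → 90.
Putting it together: M90.

M90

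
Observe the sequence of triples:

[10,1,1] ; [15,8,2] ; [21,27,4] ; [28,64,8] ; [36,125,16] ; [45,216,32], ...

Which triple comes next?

First slot — differences are 5, 6, 7, … (increasing by 1 each time): 10, 15, 21, 28, 36, 45 → 55.
Second slot: perfect cubes: 1³, 2³, 3³, …, so 1, 8, 27, 64, 125, 216 → 343.
Third slot — ×2 each step: 1, 2, 4, 8, 16, 32 → 64.
Combining the parts gives [55,343,64].

[55,343,64]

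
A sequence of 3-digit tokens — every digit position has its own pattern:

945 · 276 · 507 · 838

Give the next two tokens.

169 then 490

First digit: +3 each step, mod 10, so 9, 2, 5, 8 → 1 → 4.
Second digit goes 4, 7, 0, 3 → 6 → 9 (+3 each step, mod 10).
Third digit goes 5, 6, 7, 8 → 9 → 0 (+1 each step, mod 10).
Putting the parts together: 169 and then 490.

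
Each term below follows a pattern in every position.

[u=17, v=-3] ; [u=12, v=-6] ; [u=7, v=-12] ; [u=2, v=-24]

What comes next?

[u=-3, v=-48]

U: 17, 12, 7, 2 → -3 (−5 each step).
V: ×2 each step; -3, -6, -12, -24 → -48.
So the next term is [u=-3, v=-48].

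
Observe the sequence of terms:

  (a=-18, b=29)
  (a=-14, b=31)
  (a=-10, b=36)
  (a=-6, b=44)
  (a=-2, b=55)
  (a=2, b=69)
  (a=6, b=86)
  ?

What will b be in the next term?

B goes 29, 31, 36, 44, 55, 69, 86 → 106 (differences are 2, 5, 8, … (increasing by 3 each time)).

106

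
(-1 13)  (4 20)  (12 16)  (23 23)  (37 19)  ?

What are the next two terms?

For the first component, differences are 5, 8, 11, … (increasing by 3 each time): -1, 4, 12, 23, 37 → 54 → 74.
Second component: 13, 20, 16, 23, 19 → 26 → 22 (alternating steps +7, −4, +7, −4, …).
Putting the parts together: (54 26) and then (74 22).

(54 26), (74 22)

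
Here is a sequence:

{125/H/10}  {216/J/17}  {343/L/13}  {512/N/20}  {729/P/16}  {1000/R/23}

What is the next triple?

First component: 125, 216, 343, 512, 729, 1000 → 1331 (perfect cubes: 5³, 6³, 7³, …).
Letter: H, J, L, N, P, R → T (letters move forward 2 places in the alphabet).
Third component: 10, 17, 13, 20, 16, 23 → 19 (alternating steps +7, −4, +7, −4, …).
Combining the parts gives {1331/T/19}.

{1331/T/19}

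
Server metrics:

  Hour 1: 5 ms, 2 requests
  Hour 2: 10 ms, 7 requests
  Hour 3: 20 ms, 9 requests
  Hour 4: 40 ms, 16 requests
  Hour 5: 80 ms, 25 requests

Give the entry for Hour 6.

160 ms, 41 requests

Ms goes 5, 10, 20, 40, 80 → 160 (×2 each step).
Requests — each term is the sum of the two before it: 2, 7, 9, 16, 25 → 41.
Putting it together: 160 ms, 41 requests.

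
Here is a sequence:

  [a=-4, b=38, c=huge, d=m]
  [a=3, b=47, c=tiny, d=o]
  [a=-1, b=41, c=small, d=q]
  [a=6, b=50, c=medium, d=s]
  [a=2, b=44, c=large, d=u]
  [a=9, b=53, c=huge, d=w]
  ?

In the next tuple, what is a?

A: -4, 3, -1, 6, 2, 9 → 5 (alternating steps +7, −4, +7, −4, …).

5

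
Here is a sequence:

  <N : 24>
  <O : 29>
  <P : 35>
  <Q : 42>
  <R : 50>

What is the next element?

<S : 59>

Letter: letters move forward 1 place in the alphabet; N, O, P, Q, R → S.
Second component: 24, 29, 35, 42, 50 → 59 (differences are 5, 6, 7, … (increasing by 1 each time)).
Combining the parts gives <S : 59>.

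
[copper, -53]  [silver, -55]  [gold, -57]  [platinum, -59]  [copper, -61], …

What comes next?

Metal: repeats copper → silver → gold → platinum; copper, silver, gold, platinum, copper → silver.
Second slot: −2 each step; -53, -55, -57, -59, -61 → -63.
Combining the parts gives [silver, -63].

[silver, -63]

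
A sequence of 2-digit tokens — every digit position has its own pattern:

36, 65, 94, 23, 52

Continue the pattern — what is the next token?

81

First digit goes 3, 6, 9, 2, 5 → 8 (+3 each step, mod 10).
Second digit — −1 each step, mod 10: 6, 5, 4, 3, 2 → 1.
Putting it together: 81.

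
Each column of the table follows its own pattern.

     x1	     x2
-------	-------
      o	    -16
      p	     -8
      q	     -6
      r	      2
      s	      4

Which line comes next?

Column x1 goes o, p, q, r, s → t (letters move forward 1 place in the alphabet).
Column x2 — alternating steps +8, +2, +8, +2, …: -16, -8, -6, 2, 4 → 12.
Putting it together: t  12.

t  12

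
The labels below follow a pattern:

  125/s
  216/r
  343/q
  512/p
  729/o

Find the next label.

1000/n

First component — perfect cubes: 5³, 6³, 7³, …: 125, 216, 343, 512, 729 → 1000.
Letter goes s, r, q, p, o → n (letters move back 1 place in the alphabet).
Putting it together: 1000/n.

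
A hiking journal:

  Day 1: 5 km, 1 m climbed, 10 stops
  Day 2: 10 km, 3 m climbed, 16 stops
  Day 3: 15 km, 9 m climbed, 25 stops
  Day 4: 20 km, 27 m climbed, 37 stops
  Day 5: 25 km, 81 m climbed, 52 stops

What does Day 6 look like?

30 km, 243 m climbed, 70 stops

Km: +5 each step; 5, 10, 15, 20, 25 → 30.
M climbed goes 1, 3, 9, 27, 81 → 243 (×3 each step).
Stops: differences are 6, 9, 12, … (increasing by 3 each time), so 10, 16, 25, 37, 52 → 70.
Putting it together: 30 km, 243 m climbed, 70 stops.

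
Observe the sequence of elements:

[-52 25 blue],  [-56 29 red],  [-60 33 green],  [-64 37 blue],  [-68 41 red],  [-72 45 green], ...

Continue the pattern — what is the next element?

[-76 49 blue]

First coordinate goes -52, -56, -60, -64, -68, -72 → -76 (−4 each step).
Second coordinate: 25, 29, 33, 37, 41, 45 → 49 (together with the first coordinate always sums to -27).
For the colour, repeats blue → red → green: blue, red, green, blue, red, green → blue.
Combining the parts gives [-76 49 blue].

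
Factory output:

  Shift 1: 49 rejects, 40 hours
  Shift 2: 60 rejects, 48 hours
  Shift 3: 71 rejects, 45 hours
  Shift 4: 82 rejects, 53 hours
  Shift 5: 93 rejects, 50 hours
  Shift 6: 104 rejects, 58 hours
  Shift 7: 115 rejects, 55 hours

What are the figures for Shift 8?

126 rejects, 63 hours

For the rejects, +11 each step: 49, 60, 71, 82, 93, 104, 115 → 126.
For the hours, alternating steps +8, −3, +8, −3, …: 40, 48, 45, 53, 50, 58, 55 → 63.
Combining the parts gives 126 rejects, 63 hours.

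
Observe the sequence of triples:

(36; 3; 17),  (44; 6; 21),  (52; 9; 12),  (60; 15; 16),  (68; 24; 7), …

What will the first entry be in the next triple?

76

First entry: +8 each step, so 36, 44, 52, 60, 68 → 76.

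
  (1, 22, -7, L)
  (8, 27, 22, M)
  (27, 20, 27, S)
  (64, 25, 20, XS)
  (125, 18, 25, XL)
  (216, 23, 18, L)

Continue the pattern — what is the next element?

(343, 16, 23, M)

First slot goes 1, 8, 27, 64, 125, 216 → 343 (perfect cubes: 1³, 2³, 3³, …).
For the second slot, alternating steps +5, −7, +5, −7, …: 22, 27, 20, 25, 18, 23 → 16.
Third slot: always the previous value of the second slot; -7, 22, 27, 20, 25, 18 → 23.
Size — repeats L → M → S → XS → XL: L, M, S, XS, XL, L → M.
So the next element is (343, 16, 23, M).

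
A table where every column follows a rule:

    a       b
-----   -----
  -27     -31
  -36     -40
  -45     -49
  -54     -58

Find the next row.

-63  -67

Column a goes -27, -36, -45, -54 → -63 (−9 each step).
Column b — always 4 less than the column a: -31, -40, -49, -58 → -67.
Putting it together: -63  -67.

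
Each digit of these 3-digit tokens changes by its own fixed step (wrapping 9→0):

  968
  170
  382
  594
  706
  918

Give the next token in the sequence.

120

For the first digit, +2 each step, mod 10: 9, 1, 3, 5, 7, 9 → 1.
Second digit — +1 each step, mod 10: 6, 7, 8, 9, 0, 1 → 2.
Third digit goes 8, 0, 2, 4, 6, 8 → 0 (+2 each step, mod 10).
So the next token is 120.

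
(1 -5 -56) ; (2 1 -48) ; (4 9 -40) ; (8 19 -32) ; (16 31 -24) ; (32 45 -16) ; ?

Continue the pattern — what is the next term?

(64 61 -8)

First slot goes 1, 2, 4, 8, 16, 32 → 64 (×2 each step).
For the second slot, differences are 6, 8, 10, … (increasing by 2 each time): -5, 1, 9, 19, 31, 45 → 61.
Third slot: +8 each step, so -56, -48, -40, -32, -24, -16 → -8.
So the next term is (64 61 -8).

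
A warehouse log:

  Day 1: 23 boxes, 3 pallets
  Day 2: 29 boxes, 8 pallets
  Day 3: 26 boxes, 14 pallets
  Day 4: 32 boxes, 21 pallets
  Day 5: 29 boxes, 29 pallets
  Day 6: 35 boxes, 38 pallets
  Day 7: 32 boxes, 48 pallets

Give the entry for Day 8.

38 boxes, 59 pallets

Boxes: alternating steps +6, −3, +6, −3, …, so 23, 29, 26, 32, 29, 35, 32 → 38.
Pallets: differences are 5, 6, 7, … (increasing by 1 each time), so 3, 8, 14, 21, 29, 38, 48 → 59.
So the next record is 38 boxes, 59 pallets.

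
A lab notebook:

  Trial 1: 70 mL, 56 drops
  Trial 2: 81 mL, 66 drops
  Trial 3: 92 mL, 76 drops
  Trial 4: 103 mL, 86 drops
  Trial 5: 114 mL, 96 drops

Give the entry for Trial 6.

ML — +11 each step: 70, 81, 92, 103, 114 → 125.
Drops — +10 each step: 56, 66, 76, 86, 96 → 106.
So the next line is 125 mL, 106 drops.

125 mL, 106 drops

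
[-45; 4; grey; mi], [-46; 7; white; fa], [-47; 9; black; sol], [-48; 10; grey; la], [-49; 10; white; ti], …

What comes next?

[-50; 9; black; do]

First slot: −1 each step; -45, -46, -47, -48, -49 → -50.
For the second slot, differences are 3, 2, 1, … (decreasing by 1 each time): 4, 7, 9, 10, 10 → 9.
Shade: repeats grey → white → black, so grey, white, black, grey, white → black.
Note: mi, fa, sol, la, ti → do (runs through the solfège scale do→ti).
So the next 4-tuple is [-50; 9; black; do].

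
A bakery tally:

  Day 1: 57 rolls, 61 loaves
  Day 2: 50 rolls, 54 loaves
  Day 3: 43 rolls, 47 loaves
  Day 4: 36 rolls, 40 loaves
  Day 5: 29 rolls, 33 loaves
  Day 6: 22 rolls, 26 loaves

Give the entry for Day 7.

For the rolls, −7 each step: 57, 50, 43, 36, 29, 22 → 15.
Loaves goes 61, 54, 47, 40, 33, 26 → 19 (always 4 more than the rolls).
So the next line is 15 rolls, 19 loaves.

15 rolls, 19 loaves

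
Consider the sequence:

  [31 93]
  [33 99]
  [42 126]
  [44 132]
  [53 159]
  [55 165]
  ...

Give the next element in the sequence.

[64 192]

For the first entry, alternating steps +2, +9, +2, +9, …: 31, 33, 42, 44, 53, 55 → 64.
Second entry: always 3 × the first entry, so 93, 99, 126, 132, 159, 165 → 192.
Putting it together: [64 192].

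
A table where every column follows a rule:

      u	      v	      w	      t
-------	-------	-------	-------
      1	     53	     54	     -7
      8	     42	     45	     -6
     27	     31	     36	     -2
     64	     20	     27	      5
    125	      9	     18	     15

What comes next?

Column u: perfect cubes: 1³, 2³, 3³, …; 1, 8, 27, 64, 125 → 216.
For the column v, −11 each step: 53, 42, 31, 20, 9 → -2.
Column w — −9 each step: 54, 45, 36, 27, 18 → 9.
For the column t, differences are 1, 4, 7, … (increasing by 3 each time): -7, -6, -2, 5, 15 → 28.
So the next row is 216  -2  9  28.

216  -2  9  28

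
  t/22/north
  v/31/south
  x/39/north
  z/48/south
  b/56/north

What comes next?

d/65/south

For the letter, letters move forward 2 places in the alphabet, wrapping Z→A: t, v, x, z, b → d.
Second component: 22, 31, 39, 48, 56 → 65 (alternating steps +9, +8, +9, +8, …).
Direction — alternates north ↔ south: north, south, north, south, north → south.
Putting it together: d/65/south.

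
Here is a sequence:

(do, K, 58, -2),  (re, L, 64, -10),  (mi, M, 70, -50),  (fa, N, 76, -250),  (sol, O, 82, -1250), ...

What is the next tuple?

(la, P, 88, -6250)

Note goes do, re, mi, fa, sol → la (runs through the solfège scale do→ti).
Letter — letters move forward 1 place in the alphabet: K, L, M, N, O → P.
Third part — +6 each step: 58, 64, 70, 76, 82 → 88.
Fourth part goes -2, -10, -50, -250, -1250 → -6250 (×5 each step).
Putting it together: (la, P, 88, -6250).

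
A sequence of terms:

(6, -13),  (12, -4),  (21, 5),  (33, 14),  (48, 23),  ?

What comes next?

(66, 32)

First entry goes 6, 12, 21, 33, 48 → 66 (differences are 6, 9, 12, … (increasing by 3 each time)).
Second entry: +9 each step; -13, -4, 5, 14, 23 → 32.
So the next term is (66, 32).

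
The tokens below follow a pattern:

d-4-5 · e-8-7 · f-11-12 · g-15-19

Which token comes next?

Letter goes d, e, f, g → h (letters move forward 1 place in the alphabet).
Second component goes 4, 8, 11, 15 → 18 (alternating steps +4, +3, +4, +3, …).
Third component goes 5, 7, 12, 19 → 31 (each term is the sum of the two before it).
So the next token is h-18-31.

h-18-31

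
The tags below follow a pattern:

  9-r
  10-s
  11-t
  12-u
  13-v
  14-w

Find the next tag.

For the first component, +1 each step: 9, 10, 11, 12, 13, 14 → 15.
Letter — letters move forward 1 place in the alphabet: r, s, t, u, v, w → x.
Putting it together: 15-x.

15-x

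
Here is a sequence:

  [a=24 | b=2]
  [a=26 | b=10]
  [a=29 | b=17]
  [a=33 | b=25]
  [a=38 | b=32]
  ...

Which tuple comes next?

A goes 24, 26, 29, 33, 38 → 44 (differences are 2, 3, 4, … (increasing by 1 each time)).
B goes 2, 10, 17, 25, 32 → 40 (alternating steps +8, +7, +8, +7, …).
Putting it together: [a=44 | b=40].

[a=44 | b=40]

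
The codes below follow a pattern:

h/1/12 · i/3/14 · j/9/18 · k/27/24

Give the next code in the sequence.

For the letter, letters move forward 1 place in the alphabet: h, i, j, k → l.
Second component — ×3 each step: 1, 3, 9, 27 → 81.
Third component: differences are 2, 4, 6, … (increasing by 2 each time), so 12, 14, 18, 24 → 32.
So the next code is l/81/32.

l/81/32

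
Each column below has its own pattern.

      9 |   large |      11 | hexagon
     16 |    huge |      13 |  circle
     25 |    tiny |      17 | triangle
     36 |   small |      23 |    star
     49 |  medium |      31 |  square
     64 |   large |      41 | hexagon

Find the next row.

81  huge  53  circle

First component — perfect squares: 3², 4², 5², …: 9, 16, 25, 36, 49, 64 → 81.
Size: large, huge, tiny, small, medium, large → huge (repeats large → huge → tiny → small → medium).
Third component: differences are 2, 4, 6, … (increasing by 2 each time); 11, 13, 17, 23, 31, 41 → 53.
Shape — repeats hexagon → circle → triangle → star → square: hexagon, circle, triangle, star, square, hexagon → circle.
So the next row is 81  huge  53  circle.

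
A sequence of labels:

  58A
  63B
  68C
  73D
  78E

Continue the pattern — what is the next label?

First component: +5 each step; 58, 63, 68, 73, 78 → 83.
Letter: letters move forward 1 place in the alphabet, so A, B, C, D, E → F.
Putting it together: 83F.

83F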